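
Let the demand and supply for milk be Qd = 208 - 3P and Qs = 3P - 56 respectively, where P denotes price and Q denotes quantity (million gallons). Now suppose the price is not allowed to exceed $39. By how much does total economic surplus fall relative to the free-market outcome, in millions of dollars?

In a free market, 208 - 3P = 3P - 56 gives the equilibrium P* = 44, Q* = 76.
The ceiling of 39 is below the equilibrium price 44, so it binds.
At P = 39: Qd = 208 - 3·39 = 91 and Qs = 3·39 - 56 = 61.
Quantity traded falls to 61. At Q = 61 the demand price is (208 - 61)/3 = 49 and the supply price is (56 + 61)/3 = 39.
Deadweight loss = ½ · (49 - 39) · (76 - 61) = ½ · 10 · 15 = 75.

75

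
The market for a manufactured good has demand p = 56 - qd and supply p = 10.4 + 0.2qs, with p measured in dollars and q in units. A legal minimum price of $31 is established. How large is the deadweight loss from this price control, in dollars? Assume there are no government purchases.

Rearranging demand gives qd = 56 - p; rearranging supply gives qs = 5p - 52. Without the control the market clears where 56 - p = 5p - 52, i.e. p* = 18 and q* = 38.
The floor of 31 is above the equilibrium price 18, so it binds.
At p = 31: qd = 56 - 31 = 25 and qs = 5·31 - 52 = 103.
Quantity traded falls to 25. At q = 25 the demand price is 56 - 25 = 31 and the supply price is (52 + 25)/5 = 15.4.
Deadweight loss = ½ · (31 - 15.4) · (38 - 25) = ½ · 15.6 · 13 = 101.4.

101.4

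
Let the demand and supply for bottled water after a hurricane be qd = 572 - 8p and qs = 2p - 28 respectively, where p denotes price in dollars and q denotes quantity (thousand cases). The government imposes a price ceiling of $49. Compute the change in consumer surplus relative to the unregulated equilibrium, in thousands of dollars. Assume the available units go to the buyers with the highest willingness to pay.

739.75

Equilibrium: 572 - 8p = 2p - 28, so 600 = 10p and p* = 60, q* = 92.
The ceiling of 49 is below the equilibrium price 60, so it binds.
At p = 49: qd = 572 - 8·49 = 180 and qs = 2·49 - 28 = 70.
Consumer surplus without the control is ½ · (71.5 - 60) · 92 = 529.
With the ceiling, 70 units are sold at 49 (assume they go to the highest-value buyers). The demand price at q = 70 is 62.75, so CS = ½ · [(71.5 - 49) + (62.75 - 49)] · 70 = 1268.75.
Change in consumer surplus = 1268.75 - 529 = 739.75.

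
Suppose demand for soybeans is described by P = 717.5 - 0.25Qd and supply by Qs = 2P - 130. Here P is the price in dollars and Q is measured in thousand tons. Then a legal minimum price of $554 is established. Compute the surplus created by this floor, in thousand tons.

Rearranging demand gives Qd = 2870 - 4P. In a free market, 2870 - 4P = 2P - 130 gives the equilibrium P* = 500, Q* = 870.
Because the floor (554) lies above the market-clearing price, it is binding.
At P = 554: Qd = 2870 - 4·554 = 654 and Qs = 2·554 - 130 = 978.
Surplus = Qs - Qd = 978 - 654 = 324.

324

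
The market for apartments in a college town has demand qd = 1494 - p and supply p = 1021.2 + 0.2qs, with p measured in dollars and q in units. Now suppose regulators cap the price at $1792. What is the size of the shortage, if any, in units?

0

Rearranging supply gives qs = 5p - 5106. Without the control the market clears where 1494 - p = 5p - 5106, i.e. p* = 1100 and q* = 394.
Since 1792 is above p* = 1100, the ceiling does not bind and the free-market outcome prevails.
Since the control does not bind, there is no shortage.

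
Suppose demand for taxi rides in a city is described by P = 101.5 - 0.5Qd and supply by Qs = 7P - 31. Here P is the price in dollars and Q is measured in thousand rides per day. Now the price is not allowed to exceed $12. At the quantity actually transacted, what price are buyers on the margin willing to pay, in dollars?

Rearranging demand gives Qd = 203 - 2P. In a free market, 203 - 2P = 7P - 31 gives the equilibrium P* = 26, Q* = 151.
Because the ceiling (12) lies below the market-clearing price, it is binding.
At P = 12: Qd = 203 - 2·12 = 179 and Qs = 7·12 - 31 = 53.
Only 53 units reach the market. On the demand curve, the marginal buyer's willingness to pay at Q = 53 is (203 - 53)/2 = 75.

75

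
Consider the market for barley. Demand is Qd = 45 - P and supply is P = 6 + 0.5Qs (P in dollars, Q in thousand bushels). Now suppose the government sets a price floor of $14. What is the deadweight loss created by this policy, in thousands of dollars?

Rearranging supply gives Qs = 2P - 12. Without the control the market clears where 45 - P = 2P - 12, i.e. P* = 19 and Q* = 26.
The floor of 14 is below the equilibrium price 19, so it is not binding; the market clears at P* = 19, Q* = 26.
Since the control does not bind, no trades are prevented and deadweight loss is zero.

0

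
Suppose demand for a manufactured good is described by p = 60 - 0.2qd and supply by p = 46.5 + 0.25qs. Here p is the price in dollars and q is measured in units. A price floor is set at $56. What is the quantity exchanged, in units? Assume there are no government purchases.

Rearranging demand gives qd = 300 - 5p; rearranging supply gives qs = 4p - 186. Without the control the market clears where 300 - 5p = 4p - 186, i.e. p* = 54 and q* = 30.
The floor of 56 is above the equilibrium price 54, so it binds.
At p = 56: qd = 300 - 5·56 = 20 and qs = 4·56 - 186 = 38.
The quantity actually transacted is the short side, demand: 20.

20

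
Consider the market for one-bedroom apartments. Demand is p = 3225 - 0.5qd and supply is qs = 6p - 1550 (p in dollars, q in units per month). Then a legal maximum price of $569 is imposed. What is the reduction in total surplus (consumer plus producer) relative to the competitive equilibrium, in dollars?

Rearranging demand gives qd = 6450 - 2p. Equilibrium: 6450 - 2p = 6p - 1550, so 8000 = 8p and p* = 1000, q* = 4450.
Since 569 < 1000, the ceiling is binding.
At p = 569: qd = 6450 - 2·569 = 5312 and qs = 6·569 - 1550 = 1864.
Quantity traded falls to 1864. At q = 1864 the demand price is (6450 - 1864)/2 = 2293 and the supply price is (1550 + 1864)/6 = 569.
Deadweight loss = ½ · (2293 - 569) · (4450 - 1864) = ½ · 1724 · 2586 = 2229132.

2229132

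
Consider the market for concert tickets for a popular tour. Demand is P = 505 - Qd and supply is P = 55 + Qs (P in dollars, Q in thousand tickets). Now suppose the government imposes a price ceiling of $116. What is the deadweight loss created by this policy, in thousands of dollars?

26896

Rearranging demand gives Qd = 505 - P; rearranging supply gives Qs = P - 55. Setting quantity demanded equal to quantity supplied, 505 - P = P - 55, gives P* = 280 and Q* = 225.
The ceiling of 116 is below the equilibrium price 280, so it binds.
At P = 116: Qd = 505 - 116 = 389 and Qs = 116 - 55 = 61.
Quantity traded falls to 61. At Q = 61 the demand price is 505 - 61 = 444 and the supply price is 55 + 61 = 116.
Deadweight loss = ½ · (444 - 116) · (225 - 61) = ½ · 328 · 164 = 26896.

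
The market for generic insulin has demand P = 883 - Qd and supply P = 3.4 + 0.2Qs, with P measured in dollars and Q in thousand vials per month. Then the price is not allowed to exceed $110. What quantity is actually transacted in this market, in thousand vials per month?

Rearranging demand gives Qd = 883 - P; rearranging supply gives Qs = 5P - 17. Without the control the market clears where 883 - P = 5P - 17, i.e. P* = 150 and Q* = 733.
The ceiling of 110 is below the equilibrium price 150, so it binds.
At P = 110: Qd = 883 - 110 = 773 and Qs = 5·110 - 17 = 533.
The quantity actually transacted is the short side, supply: 533.

533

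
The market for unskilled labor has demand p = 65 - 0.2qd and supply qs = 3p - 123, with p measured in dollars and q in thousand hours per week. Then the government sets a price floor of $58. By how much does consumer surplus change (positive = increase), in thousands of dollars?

Rearranging demand gives qd = 325 - 5p. Equilibrium: 325 - 5p = 3p - 123, so 448 = 8p and p* = 56, q* = 45.
The floor of 58 is above the equilibrium price 56, so it binds.
At p = 58: qd = 325 - 5·58 = 35 and qs = 3·58 - 123 = 51.
Consumer surplus without the control is ½ · (65 - 56) · 45 = 202.5.
With the floor, consumers buy 35 units at 58, so CS = ½ · (65 - 58) · 35 = 122.5.
Change in consumer surplus = 122.5 - 202.5 = -80.

-80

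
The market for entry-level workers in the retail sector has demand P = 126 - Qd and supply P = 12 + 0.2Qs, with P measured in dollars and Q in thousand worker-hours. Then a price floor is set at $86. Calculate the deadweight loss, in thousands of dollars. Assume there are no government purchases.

1815

Rearranging demand gives Qd = 126 - P; rearranging supply gives Qs = 5P - 60. Setting quantity demanded equal to quantity supplied, 126 - P = 5P - 60, gives P* = 31 and Q* = 95.
Since 86 > 31, the floor is binding.
At P = 86: Qd = 126 - 86 = 40 and Qs = 5·86 - 60 = 370.
Quantity traded falls to 40. At Q = 40 the demand price is 126 - 40 = 86 and the supply price is (60 + 40)/5 = 20.
Deadweight loss = ½ · (86 - 20) · (95 - 40) = ½ · 66 · 55 = 1815.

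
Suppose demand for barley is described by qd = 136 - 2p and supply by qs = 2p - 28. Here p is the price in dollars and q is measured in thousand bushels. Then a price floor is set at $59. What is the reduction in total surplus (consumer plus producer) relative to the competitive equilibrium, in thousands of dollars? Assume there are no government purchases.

Equilibrium: 136 - 2p = 2p - 28, so 164 = 4p and p* = 41, q* = 54.
Since 59 > 41, the floor is binding.
At p = 59: qd = 136 - 2·59 = 18 and qs = 2·59 - 28 = 90.
Quantity traded falls to 18. At q = 18 the demand price is (136 - 18)/2 = 59 and the supply price is (28 + 18)/2 = 23.
Deadweight loss = ½ · (59 - 23) · (54 - 18) = ½ · 36 · 36 = 648.

648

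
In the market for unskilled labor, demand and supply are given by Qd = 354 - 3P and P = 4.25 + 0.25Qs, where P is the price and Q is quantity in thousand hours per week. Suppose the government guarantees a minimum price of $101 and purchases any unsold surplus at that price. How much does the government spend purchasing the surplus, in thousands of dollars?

33936

Rearranging supply gives Qs = 4P - 17. Without the control the market clears where 354 - 3P = 4P - 17, i.e. P* = 53 and Q* = 195.
Since 101 > 53, the floor is binding.
At P = 101: Qd = 354 - 3·101 = 51 and Qs = 4·101 - 17 = 387.
Surplus = Qs - Qd = 336.
Government expenditure = surplus × support price = 336 × 101 = 33936.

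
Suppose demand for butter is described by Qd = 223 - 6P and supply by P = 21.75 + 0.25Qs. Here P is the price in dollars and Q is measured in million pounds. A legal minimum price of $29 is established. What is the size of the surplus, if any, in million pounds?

Rearranging supply gives Qs = 4P - 87. Equilibrium: 223 - 6P = 4P - 87, so 310 = 10P and P* = 31, Q* = 37.
The floor of 29 is below the equilibrium price 31, so it is not binding; the market clears at P* = 31, Q* = 37.
Since the control does not bind, there is no surplus.

0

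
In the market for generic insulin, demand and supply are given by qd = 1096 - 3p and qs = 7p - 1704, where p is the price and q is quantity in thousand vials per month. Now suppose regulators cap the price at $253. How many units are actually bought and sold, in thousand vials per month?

Setting quantity demanded equal to quantity supplied, 1096 - 3p = 7p - 1704, gives p* = 280 and q* = 256.
Since 253 < 280, the ceiling is binding.
At p = 253: qd = 1096 - 3·253 = 337 and qs = 7·253 - 1704 = 67.
The quantity actually transacted is the short side, supply: 67.

67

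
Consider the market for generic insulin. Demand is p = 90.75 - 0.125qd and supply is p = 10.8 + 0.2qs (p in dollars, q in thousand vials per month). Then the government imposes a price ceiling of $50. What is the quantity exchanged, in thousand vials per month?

196

Rearranging demand gives qd = 726 - 8p; rearranging supply gives qs = 5p - 54. Without the control the market clears where 726 - 8p = 5p - 54, i.e. p* = 60 and q* = 246.
The ceiling of 50 is below the equilibrium price 60, so it binds.
At p = 50: qd = 726 - 8·50 = 326 and qs = 5·50 - 54 = 196.
The quantity actually transacted is the short side, supply: 196.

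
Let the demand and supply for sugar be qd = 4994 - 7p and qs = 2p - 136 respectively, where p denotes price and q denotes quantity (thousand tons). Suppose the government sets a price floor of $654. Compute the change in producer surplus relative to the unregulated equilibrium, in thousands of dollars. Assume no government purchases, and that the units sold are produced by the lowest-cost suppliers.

Setting quantity demanded equal to quantity supplied, 4994 - 7p = 2p - 136, gives p* = 570 and q* = 1004.
Because the floor (654) lies above the market-clearing price, it is binding.
At p = 654: qd = 4994 - 7·654 = 416 and qs = 2·654 - 136 = 1172.
Producer surplus without the control is ½ · (570 - 68) · 1004 = 252004.
With the floor, 416 units are sold at 654. The supply price at q = 416 is 276, so PS = ½ · [(654 - 68) + (654 - 276)] · 416 = 200512.
Change in producer surplus = 200512 - 252004 = -51492.

-51492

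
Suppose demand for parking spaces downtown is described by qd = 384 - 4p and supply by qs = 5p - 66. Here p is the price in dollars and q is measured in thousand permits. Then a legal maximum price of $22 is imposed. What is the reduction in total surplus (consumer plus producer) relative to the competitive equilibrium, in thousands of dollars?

4410

In a free market, 384 - 4p = 5p - 66 gives the equilibrium p* = 50, q* = 184.
Since 22 < 50, the ceiling is binding.
At p = 22: qd = 384 - 4·22 = 296 and qs = 5·22 - 66 = 44.
Quantity traded falls to 44. At q = 44 the demand price is (384 - 44)/4 = 85 and the supply price is (66 + 44)/5 = 22.
Deadweight loss = ½ · (85 - 22) · (184 - 44) = ½ · 63 · 140 = 4410.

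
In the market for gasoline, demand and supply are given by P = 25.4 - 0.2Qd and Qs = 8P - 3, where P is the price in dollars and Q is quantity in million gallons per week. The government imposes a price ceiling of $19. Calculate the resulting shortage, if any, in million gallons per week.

0

Rearranging demand gives Qd = 127 - 5P. Without the control the market clears where 127 - 5P = 8P - 3, i.e. P* = 10 and Q* = 77.
The ceiling of 19 is above the equilibrium price 10, so it is not binding; the market clears at P* = 10, Q* = 77.
Since the control does not bind, there is no shortage.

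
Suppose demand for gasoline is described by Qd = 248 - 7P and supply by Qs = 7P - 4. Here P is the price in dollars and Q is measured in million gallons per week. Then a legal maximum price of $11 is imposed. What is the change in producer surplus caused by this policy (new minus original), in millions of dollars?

-682.5

Setting quantity demanded equal to quantity supplied, 248 - 7P = 7P - 4, gives P* = 18 and Q* = 122.
The ceiling of 11 is below the equilibrium price 18, so it binds.
At P = 11: Qd = 248 - 7·11 = 171 and Qs = 7·11 - 4 = 73.
Producer surplus without the control is ½ · (18 - 4/7) · 122 = 7442/7.
With the ceiling, producers sell 73 units at 11, so PS = ½ · (11 - 4/7) · 73 = 5329/14.
Change in producer surplus = 5329/14 - 7442/7 = -682.5.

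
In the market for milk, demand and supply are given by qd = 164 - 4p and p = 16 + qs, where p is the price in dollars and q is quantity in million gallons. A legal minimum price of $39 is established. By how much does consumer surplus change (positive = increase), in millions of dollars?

-42

Rearranging supply gives qs = p - 16. In a free market, 164 - 4p = p - 16 gives the equilibrium p* = 36, q* = 20.
The floor of 39 is above the equilibrium price 36, so it binds.
At p = 39: qd = 164 - 4·39 = 8 and qs = 39 - 16 = 23.
Consumer surplus without the control is ½ · (41 - 36) · 20 = 50.
With the floor, consumers buy 8 units at 39, so CS = ½ · (41 - 39) · 8 = 8.
Change in consumer surplus = 8 - 50 = -42.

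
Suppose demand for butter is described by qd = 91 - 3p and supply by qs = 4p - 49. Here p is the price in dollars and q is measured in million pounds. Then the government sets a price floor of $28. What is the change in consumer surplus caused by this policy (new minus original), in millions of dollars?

Equilibrium: 91 - 3p = 4p - 49, so 140 = 7p and p* = 20, q* = 31.
Because the floor (28) lies above the market-clearing price, it is binding.
At p = 28: qd = 91 - 3·28 = 7 and qs = 4·28 - 49 = 63.
Consumer surplus without the control is ½ · (91/3 - 20) · 31 = 961/6.
With the floor, consumers buy 7 units at 28, so CS = ½ · (91/3 - 28) · 7 = 49/6.
Change in consumer surplus = 49/6 - 961/6 = -152.

-152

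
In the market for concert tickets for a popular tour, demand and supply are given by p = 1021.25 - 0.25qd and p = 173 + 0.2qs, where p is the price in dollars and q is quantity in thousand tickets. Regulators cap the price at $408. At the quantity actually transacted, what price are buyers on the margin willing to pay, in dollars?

Rearranging demand gives qd = 4085 - 4p; rearranging supply gives qs = 5p - 865. Without the control the market clears where 4085 - 4p = 5p - 865, i.e. p* = 550 and q* = 1885.
Because the ceiling (408) lies below the market-clearing price, it is binding.
At p = 408: qd = 4085 - 4·408 = 2453 and qs = 5·408 - 865 = 1175.
Only 1175 units reach the market. On the demand curve, the marginal buyer's willingness to pay at q = 1175 is (4085 - 1175)/4 = 727.5.

727.5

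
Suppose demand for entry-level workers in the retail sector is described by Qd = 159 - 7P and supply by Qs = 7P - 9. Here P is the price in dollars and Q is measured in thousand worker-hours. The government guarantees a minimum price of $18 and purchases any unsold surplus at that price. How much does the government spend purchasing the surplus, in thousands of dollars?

1512

Equilibrium: 159 - 7P = 7P - 9, so 168 = 14P and P* = 12, Q* = 75.
Because the floor (18) lies above the market-clearing price, it is binding.
At P = 18: Qd = 159 - 7·18 = 33 and Qs = 7·18 - 9 = 117.
Surplus = Qs - Qd = 84.
Government expenditure = surplus × support price = 84 × 18 = 1512.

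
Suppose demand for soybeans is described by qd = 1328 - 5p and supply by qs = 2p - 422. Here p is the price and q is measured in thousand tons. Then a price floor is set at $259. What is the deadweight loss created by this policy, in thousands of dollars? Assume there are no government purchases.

Without the control the market clears where 1328 - 5p = 2p - 422, i.e. p* = 250 and q* = 78.
Since 259 > 250, the floor is binding.
At p = 259: qd = 1328 - 5·259 = 33 and qs = 2·259 - 422 = 96.
Quantity traded falls to 33. At q = 33 the demand price is (1328 - 33)/5 = 259 and the supply price is (422 + 33)/2 = 227.5.
Deadweight loss = ½ · (259 - 227.5) · (78 - 33) = ½ · 31.5 · 45 = 708.75.

708.75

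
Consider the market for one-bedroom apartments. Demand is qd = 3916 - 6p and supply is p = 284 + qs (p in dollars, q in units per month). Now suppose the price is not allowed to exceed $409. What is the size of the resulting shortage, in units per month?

Rearranging supply gives qs = p - 284. Equilibrium: 3916 - 6p = p - 284, so 4200 = 7p and p* = 600, q* = 316.
Because the ceiling (409) lies below the market-clearing price, it is binding.
At p = 409: qd = 3916 - 6·409 = 1462 and qs = 409 - 284 = 125.
Shortage = qd - qs = 1462 - 125 = 1337.

1337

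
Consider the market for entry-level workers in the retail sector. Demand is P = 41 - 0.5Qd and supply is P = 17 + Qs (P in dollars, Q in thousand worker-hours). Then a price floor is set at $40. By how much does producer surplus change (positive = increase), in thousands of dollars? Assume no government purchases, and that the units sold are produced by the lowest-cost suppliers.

-84

Rearranging demand gives Qd = 82 - 2P; rearranging supply gives Qs = P - 17. Setting quantity demanded equal to quantity supplied, 82 - 2P = P - 17, gives P* = 33 and Q* = 16.
The floor of 40 is above the equilibrium price 33, so it binds.
At P = 40: Qd = 82 - 2·40 = 2 and Qs = 40 - 17 = 23.
Producer surplus without the control is ½ · (33 - 17) · 16 = 128.
With the floor, 2 units are sold at 40. The supply price at Q = 2 is 19, so PS = ½ · [(40 - 17) + (40 - 19)] · 2 = 44.
Change in producer surplus = 44 - 128 = -84.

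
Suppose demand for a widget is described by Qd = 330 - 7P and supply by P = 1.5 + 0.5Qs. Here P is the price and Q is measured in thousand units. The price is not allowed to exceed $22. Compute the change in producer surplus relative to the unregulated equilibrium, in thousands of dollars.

-840

Rearranging supply gives Qs = 2P - 3. Without the control the market clears where 330 - 7P = 2P - 3, i.e. P* = 37 and Q* = 71.
Because the ceiling (22) lies below the market-clearing price, it is binding.
At P = 22: Qd = 330 - 7·22 = 176 and Qs = 2·22 - 3 = 41.
Producer surplus without the control is ½ · (37 - 1.5) · 71 = 1260.25.
With the ceiling, producers sell 41 units at 22, so PS = ½ · (22 - 1.5) · 41 = 420.25.
Change in producer surplus = 420.25 - 1260.25 = -840.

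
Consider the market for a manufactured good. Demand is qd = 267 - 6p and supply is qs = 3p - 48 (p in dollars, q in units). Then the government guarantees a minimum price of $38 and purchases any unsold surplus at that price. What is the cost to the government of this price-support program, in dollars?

Without the control the market clears where 267 - 6p = 3p - 48, i.e. p* = 35 and q* = 57.
The floor of 38 is above the equilibrium price 35, so it binds.
At p = 38: qd = 267 - 6·38 = 39 and qs = 3·38 - 48 = 66.
Surplus = qs - qd = 27.
Government expenditure = surplus × support price = 27 × 38 = 1026.

1026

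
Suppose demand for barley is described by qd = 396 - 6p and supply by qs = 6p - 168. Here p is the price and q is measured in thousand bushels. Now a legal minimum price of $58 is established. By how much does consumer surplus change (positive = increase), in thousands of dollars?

Without the control the market clears where 396 - 6p = 6p - 168, i.e. p* = 47 and q* = 114.
The floor of 58 is above the equilibrium price 47, so it binds.
At p = 58: qd = 396 - 6·58 = 48 and qs = 6·58 - 168 = 180.
Consumer surplus without the control is ½ · (66 - 47) · 114 = 1083.
With the floor, consumers buy 48 units at 58, so CS = ½ · (66 - 58) · 48 = 192.
Change in consumer surplus = 192 - 1083 = -891.

-891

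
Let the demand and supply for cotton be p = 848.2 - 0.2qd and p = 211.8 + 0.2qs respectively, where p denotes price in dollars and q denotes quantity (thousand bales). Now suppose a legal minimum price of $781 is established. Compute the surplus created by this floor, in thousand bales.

2510

Rearranging demand gives qd = 4241 - 5p; rearranging supply gives qs = 5p - 1059. In a free market, 4241 - 5p = 5p - 1059 gives the equilibrium p* = 530, q* = 1591.
The floor of 781 is above the equilibrium price 530, so it binds.
At p = 781: qd = 4241 - 5·781 = 336 and qs = 5·781 - 1059 = 2846.
Surplus = qs - qd = 2846 - 336 = 2510.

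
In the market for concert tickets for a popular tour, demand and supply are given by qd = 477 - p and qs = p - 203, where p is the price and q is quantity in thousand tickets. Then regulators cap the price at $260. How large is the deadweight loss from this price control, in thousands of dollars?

Without the control the market clears where 477 - p = p - 203, i.e. p* = 340 and q* = 137.
Since 260 < 340, the ceiling is binding.
At p = 260: qd = 477 - 260 = 217 and qs = 260 - 203 = 57.
Quantity traded falls to 57. At q = 57 the demand price is 477 - 57 = 420 and the supply price is 203 + 57 = 260.
Deadweight loss = ½ · (420 - 260) · (137 - 57) = ½ · 160 · 80 = 6400.

6400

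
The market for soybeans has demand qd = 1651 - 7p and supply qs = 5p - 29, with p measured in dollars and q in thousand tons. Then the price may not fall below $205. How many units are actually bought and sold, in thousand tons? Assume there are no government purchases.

216

Equilibrium: 1651 - 7p = 5p - 29, so 1680 = 12p and p* = 140, q* = 671.
The floor of 205 is above the equilibrium price 140, so it binds.
At p = 205: qd = 1651 - 7·205 = 216 and qs = 5·205 - 29 = 996.
The quantity actually transacted is the short side, demand: 216.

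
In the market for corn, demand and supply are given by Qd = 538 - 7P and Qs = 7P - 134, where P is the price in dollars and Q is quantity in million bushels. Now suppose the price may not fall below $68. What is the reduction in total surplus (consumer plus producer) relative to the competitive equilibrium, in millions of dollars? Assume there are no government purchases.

Setting quantity demanded equal to quantity supplied, 538 - 7P = 7P - 134, gives P* = 48 and Q* = 202.
Because the floor (68) lies above the market-clearing price, it is binding.
At P = 68: Qd = 538 - 7·68 = 62 and Qs = 7·68 - 134 = 342.
Quantity traded falls to 62. At Q = 62 the demand price is (538 - 62)/7 = 68 and the supply price is (134 + 62)/7 = 28.
Deadweight loss = ½ · (68 - 28) · (202 - 62) = ½ · 40 · 140 = 2800.

2800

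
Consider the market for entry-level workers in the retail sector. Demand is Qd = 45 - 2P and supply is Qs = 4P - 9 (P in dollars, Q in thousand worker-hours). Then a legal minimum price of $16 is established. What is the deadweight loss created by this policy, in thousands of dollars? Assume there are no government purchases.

In a free market, 45 - 2P = 4P - 9 gives the equilibrium P* = 9, Q* = 27.
The floor of 16 is above the equilibrium price 9, so it binds.
At P = 16: Qd = 45 - 2·16 = 13 and Qs = 4·16 - 9 = 55.
Quantity traded falls to 13. At Q = 13 the demand price is (45 - 13)/2 = 16 and the supply price is (9 + 13)/4 = 5.5.
Deadweight loss = ½ · (16 - 5.5) · (27 - 13) = ½ · 10.5 · 14 = 73.5.

73.5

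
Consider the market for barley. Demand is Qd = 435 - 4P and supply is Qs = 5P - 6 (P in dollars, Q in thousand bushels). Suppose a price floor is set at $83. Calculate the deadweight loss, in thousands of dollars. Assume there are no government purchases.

4161.6

Without the control the market clears where 435 - 4P = 5P - 6, i.e. P* = 49 and Q* = 239.
Since 83 > 49, the floor is binding.
At P = 83: Qd = 435 - 4·83 = 103 and Qs = 5·83 - 6 = 409.
Quantity traded falls to 103. At Q = 103 the demand price is (435 - 103)/4 = 83 and the supply price is (6 + 103)/5 = 21.8.
Deadweight loss = ½ · (83 - 21.8) · (239 - 103) = ½ · 61.2 · 136 = 4161.6.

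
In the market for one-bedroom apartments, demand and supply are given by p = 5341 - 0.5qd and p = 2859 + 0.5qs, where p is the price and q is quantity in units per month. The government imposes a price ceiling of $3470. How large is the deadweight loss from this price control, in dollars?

Rearranging demand gives qd = 10682 - 2p; rearranging supply gives qs = 2p - 5718. Without the control the market clears where 10682 - 2p = 2p - 5718, i.e. p* = 4100 and q* = 2482.
Since 3470 < 4100, the ceiling is binding.
At p = 3470: qd = 10682 - 2·3470 = 3742 and qs = 2·3470 - 5718 = 1222.
Quantity traded falls to 1222. At q = 1222 the demand price is (10682 - 1222)/2 = 4730 and the supply price is (5718 + 1222)/2 = 3470.
Deadweight loss = ½ · (4730 - 3470) · (2482 - 1222) = ½ · 1260 · 1260 = 793800.

793800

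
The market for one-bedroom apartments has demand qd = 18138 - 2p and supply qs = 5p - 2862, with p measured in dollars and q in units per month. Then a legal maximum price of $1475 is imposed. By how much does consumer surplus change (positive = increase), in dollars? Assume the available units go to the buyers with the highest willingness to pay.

-7652831.25

Equilibrium: 18138 - 2p = 5p - 2862, so 21000 = 7p and p* = 3000, q* = 12138.
Since 1475 < 3000, the ceiling is binding.
At p = 1475: qd = 18138 - 2·1475 = 15188 and qs = 5·1475 - 2862 = 4513.
Consumer surplus without the control is ½ · (9069 - 3000) · 12138 = 36832761.
With the ceiling, 4513 units are sold at 1475 (assume they go to the highest-value buyers). The demand price at q = 4513 is 6812.5, so CS = ½ · [(9069 - 1475) + (6812.5 - 1475)] · 4513 = 29179929.75.
Change in consumer surplus = 29179929.75 - 36832761 = -7652831.25.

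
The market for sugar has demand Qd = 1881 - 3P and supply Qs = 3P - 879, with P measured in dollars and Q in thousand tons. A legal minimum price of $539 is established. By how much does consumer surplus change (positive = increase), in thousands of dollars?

-30217.5

Without the control the market clears where 1881 - 3P = 3P - 879, i.e. P* = 460 and Q* = 501.
Because the floor (539) lies above the market-clearing price, it is binding.
At P = 539: Qd = 1881 - 3·539 = 264 and Qs = 3·539 - 879 = 738.
Consumer surplus without the control is ½ · (627 - 460) · 501 = 41833.5.
With the floor, consumers buy 264 units at 539, so CS = ½ · (627 - 539) · 264 = 11616.
Change in consumer surplus = 11616 - 41833.5 = -30217.5.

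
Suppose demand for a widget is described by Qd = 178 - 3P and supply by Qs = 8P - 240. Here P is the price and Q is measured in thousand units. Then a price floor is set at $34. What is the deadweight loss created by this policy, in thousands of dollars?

0

Equilibrium: 178 - 3P = 8P - 240, so 418 = 11P and P* = 38, Q* = 64.
The floor of 34 is below the equilibrium price 38, so it is not binding; the market clears at P* = 38, Q* = 64.
Since the control does not bind, no trades are prevented and deadweight loss is zero.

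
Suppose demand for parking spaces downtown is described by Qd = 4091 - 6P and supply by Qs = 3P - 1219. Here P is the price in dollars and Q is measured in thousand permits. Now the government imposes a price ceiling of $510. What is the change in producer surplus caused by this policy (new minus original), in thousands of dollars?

In a free market, 4091 - 6P = 3P - 1219 gives the equilibrium P* = 590, Q* = 551.
Because the ceiling (510) lies below the market-clearing price, it is binding.
At P = 510: Qd = 4091 - 6·510 = 1031 and Qs = 3·510 - 1219 = 311.
Producer surplus without the control is ½ · (590 - 1219/3) · 551 = 303601/6.
With the ceiling, producers sell 311 units at 510, so PS = ½ · (510 - 1219/3) · 311 = 96721/6.
Change in producer surplus = 96721/6 - 303601/6 = -34480.

-34480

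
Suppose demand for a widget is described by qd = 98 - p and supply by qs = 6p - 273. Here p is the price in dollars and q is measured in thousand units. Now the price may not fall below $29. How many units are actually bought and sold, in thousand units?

Equilibrium: 98 - p = 6p - 273, so 371 = 7p and p* = 53, q* = 45.
Since 29 is below p* = 53, the floor does not bind and the free-market outcome prevails.

45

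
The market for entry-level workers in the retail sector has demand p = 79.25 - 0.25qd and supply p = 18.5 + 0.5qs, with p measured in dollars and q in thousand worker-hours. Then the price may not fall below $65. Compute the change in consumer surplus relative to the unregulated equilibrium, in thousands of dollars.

Rearranging demand gives qd = 317 - 4p; rearranging supply gives qs = 2p - 37. In a free market, 317 - 4p = 2p - 37 gives the equilibrium p* = 59, q* = 81.
Because the floor (65) lies above the market-clearing price, it is binding.
At p = 65: qd = 317 - 4·65 = 57 and qs = 2·65 - 37 = 93.
Consumer surplus without the control is ½ · (79.25 - 59) · 81 = 820.125.
With the floor, consumers buy 57 units at 65, so CS = ½ · (79.25 - 65) · 57 = 406.125.
Change in consumer surplus = 406.125 - 820.125 = -414.

-414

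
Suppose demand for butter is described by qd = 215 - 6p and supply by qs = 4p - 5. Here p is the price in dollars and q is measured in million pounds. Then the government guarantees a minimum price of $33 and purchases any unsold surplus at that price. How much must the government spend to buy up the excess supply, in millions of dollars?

3630

In a free market, 215 - 6p = 4p - 5 gives the equilibrium p* = 22, q* = 83.
Since 33 > 22, the floor is binding.
At p = 33: qd = 215 - 6·33 = 17 and qs = 4·33 - 5 = 127.
Surplus = qs - qd = 110.
Government expenditure = surplus × support price = 110 × 33 = 3630.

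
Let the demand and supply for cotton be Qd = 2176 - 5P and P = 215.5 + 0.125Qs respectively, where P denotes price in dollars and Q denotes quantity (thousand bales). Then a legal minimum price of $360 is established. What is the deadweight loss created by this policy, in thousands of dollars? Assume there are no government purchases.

Rearranging supply gives Qs = 8P - 1724. Setting quantity demanded equal to quantity supplied, 2176 - 5P = 8P - 1724, gives P* = 300 and Q* = 676.
The floor of 360 is above the equilibrium price 300, so it binds.
At P = 360: Qd = 2176 - 5·360 = 376 and Qs = 8·360 - 1724 = 1156.
Quantity traded falls to 376. At Q = 376 the demand price is (2176 - 376)/5 = 360 and the supply price is (1724 + 376)/8 = 262.5.
Deadweight loss = ½ · (360 - 262.5) · (676 - 376) = ½ · 97.5 · 300 = 14625.

14625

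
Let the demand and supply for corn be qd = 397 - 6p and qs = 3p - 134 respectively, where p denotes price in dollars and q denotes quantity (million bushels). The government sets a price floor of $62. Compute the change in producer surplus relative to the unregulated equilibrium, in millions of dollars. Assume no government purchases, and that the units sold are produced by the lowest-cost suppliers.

Without the control the market clears where 397 - 6p = 3p - 134, i.e. p* = 59 and q* = 43.
Since 62 > 59, the floor is binding.
At p = 62: qd = 397 - 6·62 = 25 and qs = 3·62 - 134 = 52.
Producer surplus without the control is ½ · (59 - 134/3) · 43 = 1849/6.
With the floor, 25 units are sold at 62. The supply price at q = 25 is 53, so PS = ½ · [(62 - 134/3) + (62 - 53)] · 25 = 1975/6.
Change in producer surplus = 1975/6 - 1849/6 = 21.

21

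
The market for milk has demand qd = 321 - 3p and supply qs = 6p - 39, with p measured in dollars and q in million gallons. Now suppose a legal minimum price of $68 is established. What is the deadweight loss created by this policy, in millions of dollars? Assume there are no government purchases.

Without the control the market clears where 321 - 3p = 6p - 39, i.e. p* = 40 and q* = 201.
The floor of 68 is above the equilibrium price 40, so it binds.
At p = 68: qd = 321 - 3·68 = 117 and qs = 6·68 - 39 = 369.
Quantity traded falls to 117. At q = 117 the demand price is (321 - 117)/3 = 68 and the supply price is (39 + 117)/6 = 26.
Deadweight loss = ½ · (68 - 26) · (201 - 117) = ½ · 42 · 84 = 1764.

1764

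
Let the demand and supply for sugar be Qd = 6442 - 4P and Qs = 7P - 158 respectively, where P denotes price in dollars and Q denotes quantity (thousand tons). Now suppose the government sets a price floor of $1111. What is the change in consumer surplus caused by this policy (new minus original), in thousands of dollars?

Equilibrium: 6442 - 4P = 7P - 158, so 6600 = 11P and P* = 600, Q* = 4042.
The floor of 1111 is above the equilibrium price 600, so it binds.
At P = 1111: Qd = 6442 - 4·1111 = 1998 and Qs = 7·1111 - 158 = 7619.
Consumer surplus without the control is ½ · (1610.5 - 600) · 4042 = 2042220.5.
With the floor, consumers buy 1998 units at 1111, so CS = ½ · (1610.5 - 1111) · 1998 = 499000.5.
Change in consumer surplus = 499000.5 - 2042220.5 = -1543220.

-1543220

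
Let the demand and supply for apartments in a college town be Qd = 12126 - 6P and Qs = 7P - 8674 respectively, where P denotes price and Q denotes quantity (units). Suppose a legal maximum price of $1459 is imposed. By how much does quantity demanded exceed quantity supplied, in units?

1833

Setting quantity demanded equal to quantity supplied, 12126 - 6P = 7P - 8674, gives P* = 1600 and Q* = 2526.
The ceiling of 1459 is below the equilibrium price 1600, so it binds.
At P = 1459: Qd = 12126 - 6·1459 = 3372 and Qs = 7·1459 - 8674 = 1539.
Shortage = Qd - Qs = 3372 - 1539 = 1833.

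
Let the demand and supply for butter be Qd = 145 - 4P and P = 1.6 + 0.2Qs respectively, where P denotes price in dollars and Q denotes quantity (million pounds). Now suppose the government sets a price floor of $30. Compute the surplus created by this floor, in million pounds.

Rearranging supply gives Qs = 5P - 8. Without the control the market clears where 145 - 4P = 5P - 8, i.e. P* = 17 and Q* = 77.
The floor of 30 is above the equilibrium price 17, so it binds.
At P = 30: Qd = 145 - 4·30 = 25 and Qs = 5·30 - 8 = 142.
Surplus = Qs - Qd = 142 - 25 = 117.

117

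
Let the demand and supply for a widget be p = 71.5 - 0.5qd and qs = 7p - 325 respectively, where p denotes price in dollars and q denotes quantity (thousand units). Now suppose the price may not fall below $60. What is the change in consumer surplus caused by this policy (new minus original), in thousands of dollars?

-248

Rearranging demand gives qd = 143 - 2p. Equilibrium: 143 - 2p = 7p - 325, so 468 = 9p and p* = 52, q* = 39.
Since 60 > 52, the floor is binding.
At p = 60: qd = 143 - 2·60 = 23 and qs = 7·60 - 325 = 95.
Consumer surplus without the control is ½ · (71.5 - 52) · 39 = 380.25.
With the floor, consumers buy 23 units at 60, so CS = ½ · (71.5 - 60) · 23 = 132.25.
Change in consumer surplus = 132.25 - 380.25 = -248.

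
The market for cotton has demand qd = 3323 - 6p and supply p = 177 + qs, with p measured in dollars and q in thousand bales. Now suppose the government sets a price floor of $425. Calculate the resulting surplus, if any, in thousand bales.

0

Rearranging supply gives qs = p - 177. Without the control the market clears where 3323 - 6p = p - 177, i.e. p* = 500 and q* = 323.
Since 425 is below p* = 500, the floor does not bind and the free-market outcome prevails.
Since the control does not bind, there is no surplus.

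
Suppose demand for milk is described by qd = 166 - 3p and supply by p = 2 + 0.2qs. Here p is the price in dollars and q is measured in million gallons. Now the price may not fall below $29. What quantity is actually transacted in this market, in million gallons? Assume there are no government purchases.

79

Rearranging supply gives qs = 5p - 10. Setting quantity demanded equal to quantity supplied, 166 - 3p = 5p - 10, gives p* = 22 and q* = 100.
Because the floor (29) lies above the market-clearing price, it is binding.
At p = 29: qd = 166 - 3·29 = 79 and qs = 5·29 - 10 = 135.
The quantity actually transacted is the short side, demand: 79.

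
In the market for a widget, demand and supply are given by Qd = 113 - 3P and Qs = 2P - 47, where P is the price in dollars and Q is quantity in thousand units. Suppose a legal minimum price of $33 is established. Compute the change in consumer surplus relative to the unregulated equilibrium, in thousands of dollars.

Setting quantity demanded equal to quantity supplied, 113 - 3P = 2P - 47, gives P* = 32 and Q* = 17.
The floor of 33 is above the equilibrium price 32, so it binds.
At P = 33: Qd = 113 - 3·33 = 14 and Qs = 2·33 - 47 = 19.
Consumer surplus without the control is ½ · (113/3 - 32) · 17 = 289/6.
With the floor, consumers buy 14 units at 33, so CS = ½ · (113/3 - 33) · 14 = 98/3.
Change in consumer surplus = 98/3 - 289/6 = -15.5.

-15.5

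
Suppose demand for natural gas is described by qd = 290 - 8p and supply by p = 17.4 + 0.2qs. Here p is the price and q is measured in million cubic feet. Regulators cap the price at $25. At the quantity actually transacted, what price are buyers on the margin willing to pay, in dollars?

Rearranging supply gives qs = 5p - 87. In a free market, 290 - 8p = 5p - 87 gives the equilibrium p* = 29, q* = 58.
The ceiling of 25 is below the equilibrium price 29, so it binds.
At p = 25: qd = 290 - 8·25 = 90 and qs = 5·25 - 87 = 38.
Only 38 units reach the market. On the demand curve, the marginal buyer's willingness to pay at q = 38 is (290 - 38)/8 = 31.5.

31.5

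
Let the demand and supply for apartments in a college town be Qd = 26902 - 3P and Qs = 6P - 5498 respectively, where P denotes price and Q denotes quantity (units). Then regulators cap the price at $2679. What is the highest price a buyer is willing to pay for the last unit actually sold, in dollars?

5442

Setting quantity demanded equal to quantity supplied, 26902 - 3P = 6P - 5498, gives P* = 3600 and Q* = 16102.
Because the ceiling (2679) lies below the market-clearing price, it is binding.
At P = 2679: Qd = 26902 - 3·2679 = 18865 and Qs = 6·2679 - 5498 = 10576.
Only 10576 units reach the market. On the demand curve, the marginal buyer's willingness to pay at Q = 10576 is (26902 - 10576)/3 = 5442.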